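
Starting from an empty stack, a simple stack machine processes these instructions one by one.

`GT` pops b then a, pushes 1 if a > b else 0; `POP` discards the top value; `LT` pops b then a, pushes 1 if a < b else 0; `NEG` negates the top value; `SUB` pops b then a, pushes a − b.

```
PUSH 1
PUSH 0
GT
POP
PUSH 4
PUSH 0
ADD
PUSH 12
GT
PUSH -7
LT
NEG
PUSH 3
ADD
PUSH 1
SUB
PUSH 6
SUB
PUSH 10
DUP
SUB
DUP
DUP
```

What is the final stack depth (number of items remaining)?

PUSH 1  : 1
PUSH 0  : 1 0
GT      : 1
POP     : (empty)
PUSH 4  : 4
PUSH 0  : 4 0
ADD     : 4
PUSH 12 : 4 12
GT      : 0
PUSH -7 : 0 -7
LT      : 0
NEG     : 0
PUSH 3  : 0 3
ADD     : 3
PUSH 1  : 3 1
SUB     : 2
PUSH 6  : 2 6
SUB     : -4
PUSH 10 : -4 10
DUP     : -4 10 10
SUB     : -4 0
DUP     : -4 0 0
DUP     : -4 0 0 0

4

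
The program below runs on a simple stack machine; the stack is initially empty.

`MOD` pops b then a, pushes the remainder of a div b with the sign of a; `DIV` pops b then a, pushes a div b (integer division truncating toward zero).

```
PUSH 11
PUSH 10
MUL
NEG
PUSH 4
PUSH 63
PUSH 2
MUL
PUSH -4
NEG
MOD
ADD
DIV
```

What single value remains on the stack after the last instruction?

PUSH 11 : [11]
PUSH 10 : [11, 10]
MUL     : [110]
NEG     : [-110]
PUSH 4  : [-110, 4]
PUSH 63 : [-110, 4, 63]
PUSH 2  : [-110, 4, 63, 2]
MUL     : [-110, 4, 126]
PUSH -4 : [-110, 4, 126, -4]
NEG     : [-110, 4, 126, 4]
MOD     : [-110, 4, 2]
ADD     : [-110, 6]
DIV     : [-18]

-18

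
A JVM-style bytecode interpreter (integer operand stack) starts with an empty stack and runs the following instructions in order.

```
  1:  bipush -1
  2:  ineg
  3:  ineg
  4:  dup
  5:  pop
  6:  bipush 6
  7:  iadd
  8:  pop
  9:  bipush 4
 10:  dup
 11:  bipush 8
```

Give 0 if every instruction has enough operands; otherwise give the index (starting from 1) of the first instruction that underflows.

bipush -1 -> -1
ineg      -> 1
ineg      -> -1
dup       -> -1 -1
pop       -> -1
bipush 6  -> -1 6
iadd      -> 5
pop       -> (empty)
bipush 4  -> 4
dup       -> 4 4
bipush 8  -> 4 4 8

0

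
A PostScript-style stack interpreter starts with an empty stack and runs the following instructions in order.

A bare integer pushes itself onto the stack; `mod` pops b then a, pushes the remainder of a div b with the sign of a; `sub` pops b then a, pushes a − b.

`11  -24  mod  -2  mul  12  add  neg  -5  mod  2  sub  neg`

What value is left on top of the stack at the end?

11  : 11
-24 : 11 -24
mod : 11
-2  : 11 -2
mul : -22
12  : -22 12
add : -10
neg : 10
-5  : 10 -5
mod : 0
2   : 0 2
sub : -2
neg : 2

2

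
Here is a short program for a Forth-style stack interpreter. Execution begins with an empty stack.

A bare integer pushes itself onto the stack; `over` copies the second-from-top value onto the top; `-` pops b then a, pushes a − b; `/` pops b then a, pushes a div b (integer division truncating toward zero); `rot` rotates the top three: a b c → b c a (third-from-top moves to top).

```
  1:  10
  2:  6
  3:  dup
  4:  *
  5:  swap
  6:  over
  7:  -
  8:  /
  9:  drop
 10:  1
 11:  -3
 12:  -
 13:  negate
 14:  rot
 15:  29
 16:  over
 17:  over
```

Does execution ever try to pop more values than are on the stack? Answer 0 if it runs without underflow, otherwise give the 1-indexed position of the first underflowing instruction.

10      [10]
6       [10, 6]
dup     [10, 6, 6]
*       [10, 36]
swap    [36, 10]
over    [36, 10, 36]
-       [36, -26]
/       [-1]
drop    []
1       [1]
-3      [1, -3]
-       [4]
negate  [-4]
rot  — needs 3 operands, stack has 1 → underflow

14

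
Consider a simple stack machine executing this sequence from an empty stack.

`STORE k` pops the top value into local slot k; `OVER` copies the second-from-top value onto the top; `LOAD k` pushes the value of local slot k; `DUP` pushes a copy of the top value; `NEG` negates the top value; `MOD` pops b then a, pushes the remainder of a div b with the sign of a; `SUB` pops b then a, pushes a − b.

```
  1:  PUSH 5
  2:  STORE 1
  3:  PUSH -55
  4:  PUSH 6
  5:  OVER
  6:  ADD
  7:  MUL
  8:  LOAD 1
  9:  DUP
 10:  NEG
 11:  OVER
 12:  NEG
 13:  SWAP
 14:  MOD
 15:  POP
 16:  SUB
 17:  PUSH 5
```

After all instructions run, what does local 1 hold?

PUSH 5    [5]
STORE 1   []
PUSH -55  [-55]
PUSH 6    [-55, 6]
OVER      [-55, 6, -55]
ADD       [-55, -49]
MUL       [2695]
LOAD 1    [2695, 5]
DUP       [2695, 5, 5]
NEG       [2695, 5, -5]
OVER      [2695, 5, -5, 5]
NEG       [2695, 5, -5, -5]
SWAP      [2695, 5, -5, -5]
MOD       [2695, 5, 0]
POP       [2695, 5]
SUB       [2690]
PUSH 5    [2690, 5]

5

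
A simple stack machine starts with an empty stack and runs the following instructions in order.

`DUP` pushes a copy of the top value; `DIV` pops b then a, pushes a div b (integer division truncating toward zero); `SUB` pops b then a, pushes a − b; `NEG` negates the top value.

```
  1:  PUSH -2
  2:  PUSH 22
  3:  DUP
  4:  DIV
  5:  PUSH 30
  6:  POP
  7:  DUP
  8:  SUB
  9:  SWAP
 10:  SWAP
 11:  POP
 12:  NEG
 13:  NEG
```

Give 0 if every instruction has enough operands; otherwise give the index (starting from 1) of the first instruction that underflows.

PUSH -2 → [-2]
PUSH 22 → [-2, 22]
DUP     → [-2, 22, 22]
DIV     → [-2, 1]
PUSH 30 → [-2, 1, 30]
POP     → [-2, 1]
DUP     → [-2, 1, 1]
SUB     → [-2, 0]
SWAP    → [0, -2]
SWAP    → [-2, 0]
POP     → [-2]
NEG     → [2]
NEG     → [-2]

0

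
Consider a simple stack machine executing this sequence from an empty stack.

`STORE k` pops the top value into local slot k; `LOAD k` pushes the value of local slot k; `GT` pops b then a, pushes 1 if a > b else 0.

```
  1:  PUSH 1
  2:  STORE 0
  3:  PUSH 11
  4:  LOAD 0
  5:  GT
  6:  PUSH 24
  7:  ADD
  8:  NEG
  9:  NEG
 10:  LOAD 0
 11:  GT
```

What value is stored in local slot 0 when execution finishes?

PUSH 1  : [1]
STORE 0 : []
PUSH 11 : [11]
LOAD 0  : [11, 1]
GT      : [1]
PUSH 24 : [1, 24]
ADD     : [25]
NEG     : [-25]
NEG     : [25]
LOAD 0  : [25, 1]
GT      : [1]

1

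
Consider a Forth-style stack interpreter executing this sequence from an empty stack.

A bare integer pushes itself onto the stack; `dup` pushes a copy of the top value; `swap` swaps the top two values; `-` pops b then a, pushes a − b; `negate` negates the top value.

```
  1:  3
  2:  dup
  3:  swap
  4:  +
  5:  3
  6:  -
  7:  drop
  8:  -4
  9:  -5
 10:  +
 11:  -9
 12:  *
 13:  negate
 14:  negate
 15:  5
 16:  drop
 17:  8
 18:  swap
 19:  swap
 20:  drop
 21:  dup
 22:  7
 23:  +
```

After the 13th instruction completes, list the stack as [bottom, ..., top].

[-81]

3      → [3]
dup    → [3, 3]
swap   → [3, 3]
+      → [6]
3      → [6, 3]
-      → [3]
drop   → []
-4     → [-4]
-5     → [-4, -5]
+      → [-9]
-9     → [-9, -9]
*      → [81]
negate → [-81]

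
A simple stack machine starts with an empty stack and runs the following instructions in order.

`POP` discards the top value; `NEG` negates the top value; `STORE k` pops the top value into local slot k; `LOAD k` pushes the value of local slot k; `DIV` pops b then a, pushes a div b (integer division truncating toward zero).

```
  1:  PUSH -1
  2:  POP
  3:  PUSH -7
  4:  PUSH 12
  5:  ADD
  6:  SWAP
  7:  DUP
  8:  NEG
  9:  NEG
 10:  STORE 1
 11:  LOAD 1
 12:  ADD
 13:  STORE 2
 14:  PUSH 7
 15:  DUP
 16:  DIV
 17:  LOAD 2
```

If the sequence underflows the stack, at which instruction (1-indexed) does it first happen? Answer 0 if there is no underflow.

6

PUSH -1 → [-1]
POP     → []
PUSH -7 → [-7]
PUSH 12 → [-7, 12]
ADD     → [5]
SWAP  — needs 2 operands, stack has 1 → underflow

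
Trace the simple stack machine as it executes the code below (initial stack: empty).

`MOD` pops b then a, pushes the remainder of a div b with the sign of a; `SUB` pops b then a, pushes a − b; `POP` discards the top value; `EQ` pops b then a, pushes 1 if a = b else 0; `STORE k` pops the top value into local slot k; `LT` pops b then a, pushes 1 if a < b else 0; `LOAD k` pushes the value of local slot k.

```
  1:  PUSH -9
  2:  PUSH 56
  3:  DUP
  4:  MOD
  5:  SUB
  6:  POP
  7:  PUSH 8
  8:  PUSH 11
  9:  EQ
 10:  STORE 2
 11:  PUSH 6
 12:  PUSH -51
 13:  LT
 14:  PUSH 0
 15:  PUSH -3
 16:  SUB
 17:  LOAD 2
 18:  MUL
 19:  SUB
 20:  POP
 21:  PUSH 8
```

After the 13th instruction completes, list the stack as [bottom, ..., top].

[0]

PUSH -9  -> [-9]
PUSH 56  -> [-9, 56]
DUP      -> [-9, 56, 56]
MOD      -> [-9, 0]
SUB      -> [-9]
POP      -> []
PUSH 8   -> [8]
PUSH 11  -> [8, 11]
EQ       -> [0]
STORE 2  -> []
PUSH 6   -> [6]
PUSH -51 -> [6, -51]
LT       -> [0]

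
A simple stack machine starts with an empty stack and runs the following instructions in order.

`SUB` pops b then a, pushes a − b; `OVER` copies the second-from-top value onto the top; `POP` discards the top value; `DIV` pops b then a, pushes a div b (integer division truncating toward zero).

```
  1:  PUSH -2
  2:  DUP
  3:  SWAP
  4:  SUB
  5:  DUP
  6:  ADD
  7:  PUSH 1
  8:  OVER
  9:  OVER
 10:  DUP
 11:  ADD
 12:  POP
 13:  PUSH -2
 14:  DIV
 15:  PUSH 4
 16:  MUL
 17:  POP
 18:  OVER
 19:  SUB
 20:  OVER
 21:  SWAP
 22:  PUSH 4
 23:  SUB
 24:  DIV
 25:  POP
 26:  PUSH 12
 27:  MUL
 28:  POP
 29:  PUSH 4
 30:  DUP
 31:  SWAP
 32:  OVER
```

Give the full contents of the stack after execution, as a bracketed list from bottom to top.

PUSH -2 → -2
DUP     → -2 -2
SWAP    → -2 -2
SUB     → 0
DUP     → 0 0
ADD     → 0
PUSH 1  → 0 1
OVER    → 0 1 0
OVER    → 0 1 0 1
DUP     → 0 1 0 1 1
ADD     → 0 1 0 2
POP     → 0 1 0
PUSH -2 → 0 1 0 -2
DIV     → 0 1 0
PUSH 4  → 0 1 0 4
MUL     → 0 1 0
POP     → 0 1
OVER    → 0 1 0
SUB     → 0 1
OVER    → 0 1 0
SWAP    → 0 0 1
PUSH 4  → 0 0 1 4
SUB     → 0 0 -3
DIV     → 0 0
POP     → 0
PUSH 12 → 0 12
MUL     → 0
POP     → (empty)
PUSH 4  → 4
DUP     → 4 4
SWAP    → 4 4
OVER    → 4 4 4

[4, 4, 4]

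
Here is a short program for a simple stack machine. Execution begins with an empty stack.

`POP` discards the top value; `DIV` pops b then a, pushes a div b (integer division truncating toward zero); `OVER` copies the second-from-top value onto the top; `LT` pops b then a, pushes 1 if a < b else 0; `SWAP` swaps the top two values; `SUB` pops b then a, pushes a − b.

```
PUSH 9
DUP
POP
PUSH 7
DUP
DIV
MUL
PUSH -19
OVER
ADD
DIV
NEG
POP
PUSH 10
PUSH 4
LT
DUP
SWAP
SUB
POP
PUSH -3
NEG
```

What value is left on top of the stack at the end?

3

PUSH 9   → [9]
DUP      → [9, 9]
POP      → [9]
PUSH 7   → [9, 7]
DUP      → [9, 7, 7]
DIV      → [9, 1]
MUL      → [9]
PUSH -19 → [9, -19]
OVER     → [9, -19, 9]
ADD      → [9, -10]
DIV      → [0]
NEG      → [0]
POP      → []
PUSH 10  → [10]
PUSH 4   → [10, 4]
LT       → [0]
DUP      → [0, 0]
SWAP     → [0, 0]
SUB      → [0]
POP      → []
PUSH -3  → [-3]
NEG      → [3]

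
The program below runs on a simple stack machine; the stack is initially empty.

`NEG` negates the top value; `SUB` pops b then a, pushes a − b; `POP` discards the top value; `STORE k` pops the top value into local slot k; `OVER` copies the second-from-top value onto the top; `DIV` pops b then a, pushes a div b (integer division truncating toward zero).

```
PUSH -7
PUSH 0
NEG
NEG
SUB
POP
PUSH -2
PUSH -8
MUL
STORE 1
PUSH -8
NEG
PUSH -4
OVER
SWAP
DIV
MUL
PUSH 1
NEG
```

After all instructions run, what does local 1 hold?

16

PUSH -7 -> [-7]
PUSH 0  -> [-7, 0]
NEG     -> [-7, 0]
NEG     -> [-7, 0]
SUB     -> [-7]
POP     -> []
PUSH -2 -> [-2]
PUSH -8 -> [-2, -8]
MUL     -> [16]
STORE 1 -> []
PUSH -8 -> [-8]
NEG     -> [8]
PUSH -4 -> [8, -4]
OVER    -> [8, -4, 8]
SWAP    -> [8, 8, -4]
DIV     -> [8, -2]
MUL     -> [-16]
PUSH 1  -> [-16, 1]
NEG     -> [-16, -1]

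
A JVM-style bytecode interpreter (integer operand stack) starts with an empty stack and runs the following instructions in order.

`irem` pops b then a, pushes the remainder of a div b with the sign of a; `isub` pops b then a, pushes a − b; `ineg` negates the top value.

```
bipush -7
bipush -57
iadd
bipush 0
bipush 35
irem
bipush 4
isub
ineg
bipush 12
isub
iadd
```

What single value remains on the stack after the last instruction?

bipush -7  : -7
bipush -57 : -7 -57
iadd       : -64
bipush 0   : -64 0
bipush 35  : -64 0 35
irem       : -64 0
bipush 4   : -64 0 4
isub       : -64 -4
ineg       : -64 4
bipush 12  : -64 4 12
isub       : -64 -8
iadd       : -72

-72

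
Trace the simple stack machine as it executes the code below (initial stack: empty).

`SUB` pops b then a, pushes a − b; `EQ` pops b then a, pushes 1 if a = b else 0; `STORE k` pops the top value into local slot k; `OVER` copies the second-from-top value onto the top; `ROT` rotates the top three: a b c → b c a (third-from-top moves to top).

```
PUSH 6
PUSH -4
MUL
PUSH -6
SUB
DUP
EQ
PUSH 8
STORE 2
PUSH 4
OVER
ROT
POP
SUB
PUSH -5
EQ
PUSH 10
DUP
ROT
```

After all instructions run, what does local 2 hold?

8

PUSH 6  : 6
PUSH -4 : 6 -4
MUL     : -24
PUSH -6 : -24 -6
SUB     : -18
DUP     : -18 -18
EQ      : 1
PUSH 8  : 1 8
STORE 2 : 1
PUSH 4  : 1 4
OVER    : 1 4 1
ROT     : 4 1 1
POP     : 4 1
SUB     : 3
PUSH -5 : 3 -5
EQ      : 0
PUSH 10 : 0 10
DUP     : 0 10 10
ROT     : 10 10 0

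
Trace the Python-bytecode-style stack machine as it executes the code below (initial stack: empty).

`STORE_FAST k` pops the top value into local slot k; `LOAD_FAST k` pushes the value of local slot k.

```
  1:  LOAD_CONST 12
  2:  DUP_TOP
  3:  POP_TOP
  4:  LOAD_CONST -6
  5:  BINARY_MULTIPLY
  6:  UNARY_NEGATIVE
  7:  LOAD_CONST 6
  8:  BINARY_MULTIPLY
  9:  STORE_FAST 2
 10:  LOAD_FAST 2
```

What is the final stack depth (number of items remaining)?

LOAD_CONST 12   → 12
DUP_TOP         → 12 12
POP_TOP         → 12
LOAD_CONST -6   → 12 -6
BINARY_MULTIPLY → -72
UNARY_NEGATIVE  → 72
LOAD_CONST 6    → 72 6
BINARY_MULTIPLY → 432
STORE_FAST 2    → (empty)
LOAD_FAST 2     → 432

1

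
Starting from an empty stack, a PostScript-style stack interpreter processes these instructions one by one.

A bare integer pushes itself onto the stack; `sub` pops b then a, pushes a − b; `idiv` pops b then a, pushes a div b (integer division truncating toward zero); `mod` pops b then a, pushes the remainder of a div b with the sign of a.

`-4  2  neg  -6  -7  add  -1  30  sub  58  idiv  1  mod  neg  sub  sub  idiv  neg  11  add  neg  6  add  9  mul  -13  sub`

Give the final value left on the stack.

-32

-4   : [-4]
2    : [-4, 2]
neg  : [-4, -2]
-6   : [-4, -2, -6]
-7   : [-4, -2, -6, -7]
add  : [-4, -2, -13]
-1   : [-4, -2, -13, -1]
30   : [-4, -2, -13, -1, 30]
sub  : [-4, -2, -13, -31]
58   : [-4, -2, -13, -31, 58]
idiv : [-4, -2, -13, 0]
1    : [-4, -2, -13, 0, 1]
mod  : [-4, -2, -13, 0]
neg  : [-4, -2, -13, 0]
sub  : [-4, -2, -13]
sub  : [-4, 11]
idiv : [0]
neg  : [0]
11   : [0, 11]
add  : [11]
neg  : [-11]
6    : [-11, 6]
add  : [-5]
9    : [-5, 9]
mul  : [-45]
-13  : [-45, -13]
sub  : [-32]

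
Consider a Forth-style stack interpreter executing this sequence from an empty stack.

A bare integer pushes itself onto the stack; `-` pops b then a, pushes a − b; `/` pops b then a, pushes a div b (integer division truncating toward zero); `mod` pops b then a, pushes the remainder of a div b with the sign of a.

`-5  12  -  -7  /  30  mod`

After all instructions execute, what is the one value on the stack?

-5  : -5
12  : -5 12
-   : -17
-7  : -17 -7
/   : 2
30  : 2 30
mod : 2

2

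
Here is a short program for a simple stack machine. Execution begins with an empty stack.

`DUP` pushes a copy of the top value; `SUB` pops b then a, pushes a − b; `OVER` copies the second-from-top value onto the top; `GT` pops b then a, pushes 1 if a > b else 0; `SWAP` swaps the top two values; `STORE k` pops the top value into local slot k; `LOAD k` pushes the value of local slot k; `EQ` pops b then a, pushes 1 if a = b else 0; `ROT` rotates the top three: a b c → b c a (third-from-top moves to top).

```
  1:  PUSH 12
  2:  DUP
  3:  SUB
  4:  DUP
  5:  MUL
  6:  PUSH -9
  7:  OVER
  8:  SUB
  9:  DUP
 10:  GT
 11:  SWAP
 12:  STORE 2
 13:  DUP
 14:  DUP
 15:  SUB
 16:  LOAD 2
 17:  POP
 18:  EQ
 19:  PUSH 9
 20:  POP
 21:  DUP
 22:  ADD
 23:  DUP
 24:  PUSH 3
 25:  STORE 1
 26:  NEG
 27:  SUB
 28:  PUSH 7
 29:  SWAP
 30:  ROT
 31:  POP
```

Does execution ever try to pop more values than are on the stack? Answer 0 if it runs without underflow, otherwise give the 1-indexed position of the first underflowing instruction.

PUSH 12 → [12]
DUP     → [12, 12]
SUB     → [0]
DUP     → [0, 0]
MUL     → [0]
PUSH -9 → [0, -9]
OVER    → [0, -9, 0]
SUB     → [0, -9]
DUP     → [0, -9, -9]
GT      → [0, 0]
SWAP    → [0, 0]
STORE 2 → [0]
DUP     → [0, 0]
DUP     → [0, 0, 0]
SUB     → [0, 0]
LOAD 2  → [0, 0, 0]
POP     → [0, 0]
EQ      → [1]
PUSH 9  → [1, 9]
POP     → [1]
DUP     → [1, 1]
ADD     → [2]
DUP     → [2, 2]
PUSH 3  → [2, 2, 3]
STORE 1 → [2, 2]
NEG     → [2, -2]
SUB     → [4]
PUSH 7  → [4, 7]
SWAP    → [7, 4]
ROT  — needs 3 operands, stack has 2 → underflow

30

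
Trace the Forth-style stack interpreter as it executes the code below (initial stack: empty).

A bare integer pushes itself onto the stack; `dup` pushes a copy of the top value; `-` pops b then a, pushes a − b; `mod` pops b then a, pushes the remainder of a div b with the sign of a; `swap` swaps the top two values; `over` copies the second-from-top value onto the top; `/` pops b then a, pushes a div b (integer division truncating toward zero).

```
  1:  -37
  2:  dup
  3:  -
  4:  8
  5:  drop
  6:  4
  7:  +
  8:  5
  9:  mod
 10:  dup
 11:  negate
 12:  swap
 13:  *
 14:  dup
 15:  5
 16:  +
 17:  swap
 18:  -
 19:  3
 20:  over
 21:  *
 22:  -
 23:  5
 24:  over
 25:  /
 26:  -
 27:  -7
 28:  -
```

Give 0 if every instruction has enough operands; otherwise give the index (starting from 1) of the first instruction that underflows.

-37    → -37
dup    → -37 -37
-      → 0
8      → 0 8
drop   → 0
4      → 0 4
+      → 4
5      → 4 5
mod    → 4
dup    → 4 4
negate → 4 -4
swap   → -4 4
*      → -16
dup    → -16 -16
5      → -16 -16 5
+      → -16 -11
swap   → -11 -16
-      → 5
3      → 5 3
over   → 5 3 5
*      → 5 15
-      → -10
5      → -10 5
over   → -10 5 -10
/      → -10 0
-      → -10
-7     → -10 -7
-      → -3

0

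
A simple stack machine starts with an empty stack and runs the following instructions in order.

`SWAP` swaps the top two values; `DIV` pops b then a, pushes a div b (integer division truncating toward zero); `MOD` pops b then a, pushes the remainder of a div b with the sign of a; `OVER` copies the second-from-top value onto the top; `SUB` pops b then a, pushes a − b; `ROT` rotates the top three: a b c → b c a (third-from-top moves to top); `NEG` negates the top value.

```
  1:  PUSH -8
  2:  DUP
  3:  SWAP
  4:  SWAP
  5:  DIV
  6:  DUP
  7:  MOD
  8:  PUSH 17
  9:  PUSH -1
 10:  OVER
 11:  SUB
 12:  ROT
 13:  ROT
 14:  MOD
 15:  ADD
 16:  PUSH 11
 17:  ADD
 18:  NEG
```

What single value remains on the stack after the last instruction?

7

PUSH -8 : [-8]
DUP     : [-8, -8]
SWAP    : [-8, -8]
SWAP    : [-8, -8]
DIV     : [1]
DUP     : [1, 1]
MOD     : [0]
PUSH 17 : [0, 17]
PUSH -1 : [0, 17, -1]
OVER    : [0, 17, -1, 17]
SUB     : [0, 17, -18]
ROT     : [17, -18, 0]
ROT     : [-18, 0, 17]
MOD     : [-18, 0]
ADD     : [-18]
PUSH 11 : [-18, 11]
ADD     : [-7]
NEG     : [7]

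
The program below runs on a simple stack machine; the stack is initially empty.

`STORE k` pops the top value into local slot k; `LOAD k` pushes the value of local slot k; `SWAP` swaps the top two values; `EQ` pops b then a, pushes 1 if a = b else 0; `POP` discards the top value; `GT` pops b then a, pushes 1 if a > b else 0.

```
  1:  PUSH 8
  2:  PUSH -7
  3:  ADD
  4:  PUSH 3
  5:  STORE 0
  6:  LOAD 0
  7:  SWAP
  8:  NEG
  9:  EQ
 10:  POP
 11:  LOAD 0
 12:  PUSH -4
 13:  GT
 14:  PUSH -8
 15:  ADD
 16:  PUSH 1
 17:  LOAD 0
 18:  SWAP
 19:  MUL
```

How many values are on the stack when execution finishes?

PUSH 8  -> 8
PUSH -7 -> 8 -7
ADD     -> 1
PUSH 3  -> 1 3
STORE 0 -> 1
LOAD 0  -> 1 3
SWAP    -> 3 1
NEG     -> 3 -1
EQ      -> 0
POP     -> (empty)
LOAD 0  -> 3
PUSH -4 -> 3 -4
GT      -> 1
PUSH -8 -> 1 -8
ADD     -> -7
PUSH 1  -> -7 1
LOAD 0  -> -7 1 3
SWAP    -> -7 3 1
MUL     -> -7 3

2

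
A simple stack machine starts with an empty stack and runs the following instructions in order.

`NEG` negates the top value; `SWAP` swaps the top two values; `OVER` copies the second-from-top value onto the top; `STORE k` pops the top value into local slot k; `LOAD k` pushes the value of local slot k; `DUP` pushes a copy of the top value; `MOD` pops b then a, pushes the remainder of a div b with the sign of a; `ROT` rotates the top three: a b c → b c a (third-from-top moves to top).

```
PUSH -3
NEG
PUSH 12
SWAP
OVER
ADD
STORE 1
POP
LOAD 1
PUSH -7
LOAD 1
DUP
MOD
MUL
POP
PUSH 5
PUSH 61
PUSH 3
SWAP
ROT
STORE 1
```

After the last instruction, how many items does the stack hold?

3

PUSH -3 -> [-3]
NEG     -> [3]
PUSH 12 -> [3, 12]
SWAP    -> [12, 3]
OVER    -> [12, 3, 12]
ADD     -> [12, 15]
STORE 1 -> [12]
POP     -> []
LOAD 1  -> [15]
PUSH -7 -> [15, -7]
LOAD 1  -> [15, -7, 15]
DUP     -> [15, -7, 15, 15]
MOD     -> [15, -7, 0]
MUL     -> [15, 0]
POP     -> [15]
PUSH 5  -> [15, 5]
PUSH 61 -> [15, 5, 61]
PUSH 3  -> [15, 5, 61, 3]
SWAP    -> [15, 5, 3, 61]
ROT     -> [15, 3, 61, 5]
STORE 1 -> [15, 3, 61]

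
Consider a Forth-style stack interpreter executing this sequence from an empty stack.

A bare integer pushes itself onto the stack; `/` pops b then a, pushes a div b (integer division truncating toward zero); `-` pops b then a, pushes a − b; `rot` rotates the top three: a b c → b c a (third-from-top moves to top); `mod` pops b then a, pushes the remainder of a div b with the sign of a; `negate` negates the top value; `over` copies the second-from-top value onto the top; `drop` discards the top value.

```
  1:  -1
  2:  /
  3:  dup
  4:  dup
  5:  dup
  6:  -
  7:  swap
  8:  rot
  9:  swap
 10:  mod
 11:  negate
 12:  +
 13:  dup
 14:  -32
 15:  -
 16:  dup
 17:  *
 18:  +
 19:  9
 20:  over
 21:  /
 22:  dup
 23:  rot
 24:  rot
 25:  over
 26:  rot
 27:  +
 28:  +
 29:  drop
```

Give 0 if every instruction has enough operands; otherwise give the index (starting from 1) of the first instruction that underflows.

-1 -> -1
/  — needs 2 operands, stack has 1 → underflow

2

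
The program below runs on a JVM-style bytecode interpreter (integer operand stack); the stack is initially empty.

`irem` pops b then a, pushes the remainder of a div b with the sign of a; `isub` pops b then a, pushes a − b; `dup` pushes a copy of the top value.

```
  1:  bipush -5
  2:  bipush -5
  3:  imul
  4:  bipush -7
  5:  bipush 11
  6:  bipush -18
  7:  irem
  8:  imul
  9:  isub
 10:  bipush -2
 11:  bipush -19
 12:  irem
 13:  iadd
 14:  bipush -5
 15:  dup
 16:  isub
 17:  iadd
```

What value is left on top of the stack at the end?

bipush -5   -5
bipush -5   -5 -5
imul        25
bipush -7   25 -7
bipush 11   25 -7 11
bipush -18  25 -7 11 -18
irem        25 -7 11
imul        25 -77
isub        102
bipush -2   102 -2
bipush -19  102 -2 -19
irem        102 -2
iadd        100
bipush -5   100 -5
dup         100 -5 -5
isub        100 0
iadd        100

100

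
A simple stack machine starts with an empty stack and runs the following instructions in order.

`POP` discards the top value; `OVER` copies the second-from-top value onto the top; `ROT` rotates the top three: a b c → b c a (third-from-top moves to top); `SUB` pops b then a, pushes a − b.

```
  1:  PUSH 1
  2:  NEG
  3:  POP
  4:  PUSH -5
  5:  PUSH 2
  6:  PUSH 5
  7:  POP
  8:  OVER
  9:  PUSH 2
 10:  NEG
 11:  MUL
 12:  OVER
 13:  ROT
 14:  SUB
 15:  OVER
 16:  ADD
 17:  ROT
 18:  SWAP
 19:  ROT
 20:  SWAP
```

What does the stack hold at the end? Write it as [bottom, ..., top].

PUSH 1  → [1]
NEG     → [-1]
POP     → []
PUSH -5 → [-5]
PUSH 2  → [-5, 2]
PUSH 5  → [-5, 2, 5]
POP     → [-5, 2]
OVER    → [-5, 2, -5]
PUSH 2  → [-5, 2, -5, 2]
NEG     → [-5, 2, -5, -2]
MUL     → [-5, 2, 10]
OVER    → [-5, 2, 10, 2]
ROT     → [-5, 10, 2, 2]
SUB     → [-5, 10, 0]
OVER    → [-5, 10, 0, 10]
ADD     → [-5, 10, 10]
ROT     → [10, 10, -5]
SWAP    → [10, -5, 10]
ROT     → [-5, 10, 10]
SWAP    → [-5, 10, 10]

[-5, 10, 10]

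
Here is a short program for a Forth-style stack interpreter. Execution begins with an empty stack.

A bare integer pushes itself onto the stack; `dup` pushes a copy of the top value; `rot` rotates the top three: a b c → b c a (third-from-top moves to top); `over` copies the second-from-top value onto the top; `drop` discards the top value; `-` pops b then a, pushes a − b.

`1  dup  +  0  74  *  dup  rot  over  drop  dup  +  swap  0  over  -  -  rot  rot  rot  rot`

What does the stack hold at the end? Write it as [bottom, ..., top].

1    → 1
dup  → 1 1
+    → 2
0    → 2 0
74   → 2 0 74
*    → 2 0
dup  → 2 0 0
rot  → 0 0 2
over → 0 0 2 0
drop → 0 0 2
dup  → 0 0 2 2
+    → 0 0 4
swap → 0 4 0
0    → 0 4 0 0
over → 0 4 0 0 0
-    → 0 4 0 0
-    → 0 4 0
rot  → 4 0 0
rot  → 0 0 4
rot  → 0 4 0
rot  → 4 0 0

[4, 0, 0]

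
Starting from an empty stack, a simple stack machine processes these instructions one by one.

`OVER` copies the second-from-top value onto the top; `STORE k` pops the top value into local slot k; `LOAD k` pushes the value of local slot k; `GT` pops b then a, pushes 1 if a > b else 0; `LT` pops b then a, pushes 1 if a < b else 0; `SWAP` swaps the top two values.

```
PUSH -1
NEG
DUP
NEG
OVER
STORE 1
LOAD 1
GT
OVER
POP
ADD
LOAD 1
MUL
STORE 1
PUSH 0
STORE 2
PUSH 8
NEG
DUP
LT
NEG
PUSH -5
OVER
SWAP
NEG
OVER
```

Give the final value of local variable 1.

1

PUSH -1 : -1
NEG     : 1
DUP     : 1 1
NEG     : 1 -1
OVER    : 1 -1 1
STORE 1 : 1 -1
LOAD 1  : 1 -1 1
GT      : 1 0
OVER    : 1 0 1
POP     : 1 0
ADD     : 1
LOAD 1  : 1 1
MUL     : 1
STORE 1 : (empty)
PUSH 0  : 0
STORE 2 : (empty)
PUSH 8  : 8
NEG     : -8
DUP     : -8 -8
LT      : 0
NEG     : 0
PUSH -5 : 0 -5
OVER    : 0 -5 0
SWAP    : 0 0 -5
NEG     : 0 0 5
OVER    : 0 0 5 0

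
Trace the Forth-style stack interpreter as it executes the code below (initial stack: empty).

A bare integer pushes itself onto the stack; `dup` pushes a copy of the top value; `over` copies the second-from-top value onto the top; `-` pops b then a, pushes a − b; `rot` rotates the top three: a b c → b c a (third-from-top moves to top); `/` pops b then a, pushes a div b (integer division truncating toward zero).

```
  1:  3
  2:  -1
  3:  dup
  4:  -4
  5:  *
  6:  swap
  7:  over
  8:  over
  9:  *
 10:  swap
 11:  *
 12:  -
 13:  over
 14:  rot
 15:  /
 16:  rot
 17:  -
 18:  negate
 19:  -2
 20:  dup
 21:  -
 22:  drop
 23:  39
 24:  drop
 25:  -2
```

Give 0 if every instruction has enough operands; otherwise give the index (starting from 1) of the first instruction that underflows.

3    -> [3]
-1   -> [3, -1]
dup  -> [3, -1, -1]
-4   -> [3, -1, -1, -4]
*    -> [3, -1, 4]
swap -> [3, 4, -1]
over -> [3, 4, -1, 4]
over -> [3, 4, -1, 4, -1]
*    -> [3, 4, -1, -4]
swap -> [3, 4, -4, -1]
*    -> [3, 4, 4]
-    -> [3, 0]
over -> [3, 0, 3]
rot  -> [0, 3, 3]
/    -> [0, 1]
rot  — needs 3 operands, stack has 2 → underflow

16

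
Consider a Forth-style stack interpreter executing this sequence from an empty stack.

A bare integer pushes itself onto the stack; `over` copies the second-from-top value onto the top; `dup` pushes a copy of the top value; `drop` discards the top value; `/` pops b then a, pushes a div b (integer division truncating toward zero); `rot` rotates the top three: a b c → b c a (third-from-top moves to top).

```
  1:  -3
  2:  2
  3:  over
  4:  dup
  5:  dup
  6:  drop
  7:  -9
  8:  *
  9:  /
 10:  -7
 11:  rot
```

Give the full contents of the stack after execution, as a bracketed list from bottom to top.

-3   -> -3
2    -> -3 2
over -> -3 2 -3
dup  -> -3 2 -3 -3
dup  -> -3 2 -3 -3 -3
drop -> -3 2 -3 -3
-9   -> -3 2 -3 -3 -9
*    -> -3 2 -3 27
/    -> -3 2 0
-7   -> -3 2 0 -7
rot  -> -3 0 -7 2

[-3, 0, -7, 2]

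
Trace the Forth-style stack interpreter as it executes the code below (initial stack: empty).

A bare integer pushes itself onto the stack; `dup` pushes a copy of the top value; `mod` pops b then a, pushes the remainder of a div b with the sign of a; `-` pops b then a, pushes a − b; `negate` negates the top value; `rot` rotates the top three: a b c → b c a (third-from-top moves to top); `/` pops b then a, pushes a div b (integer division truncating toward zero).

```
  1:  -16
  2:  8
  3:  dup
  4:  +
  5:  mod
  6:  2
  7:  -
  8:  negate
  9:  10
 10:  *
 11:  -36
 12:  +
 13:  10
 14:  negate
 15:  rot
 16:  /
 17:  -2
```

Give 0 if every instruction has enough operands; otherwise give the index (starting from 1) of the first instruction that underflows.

15

-16    : -16
8      : -16 8
dup    : -16 8 8
+      : -16 16
mod    : 0
2      : 0 2
-      : -2
negate : 2
10     : 2 10
*      : 20
-36    : 20 -36
+      : -16
10     : -16 10
negate : -16 -10
rot  — needs 3 operands, stack has 2 → underflow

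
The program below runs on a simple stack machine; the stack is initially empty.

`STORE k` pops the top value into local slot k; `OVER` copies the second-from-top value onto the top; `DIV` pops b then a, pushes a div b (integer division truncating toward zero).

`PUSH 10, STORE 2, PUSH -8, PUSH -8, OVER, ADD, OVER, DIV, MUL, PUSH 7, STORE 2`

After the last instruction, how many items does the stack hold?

PUSH 10  10
STORE 2  (empty)
PUSH -8  -8
PUSH -8  -8 -8
OVER     -8 -8 -8
ADD      -8 -16
OVER     -8 -16 -8
DIV      -8 2
MUL      -16
PUSH 7   -16 7
STORE 2  -16

1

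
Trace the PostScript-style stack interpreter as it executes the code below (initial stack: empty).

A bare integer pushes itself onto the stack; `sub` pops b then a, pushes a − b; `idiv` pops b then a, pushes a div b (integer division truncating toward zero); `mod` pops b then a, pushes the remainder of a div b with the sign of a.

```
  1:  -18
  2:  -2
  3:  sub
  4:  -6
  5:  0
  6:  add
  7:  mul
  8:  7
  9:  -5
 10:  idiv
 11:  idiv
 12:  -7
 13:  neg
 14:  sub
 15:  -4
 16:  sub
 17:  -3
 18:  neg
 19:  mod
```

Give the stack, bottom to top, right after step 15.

[-103, -4]

-18  : -18
-2   : -18 -2
sub  : -16
-6   : -16 -6
0    : -16 -6 0
add  : -16 -6
mul  : 96
7    : 96 7
-5   : 96 7 -5
idiv : 96 -1
idiv : -96
-7   : -96 -7
neg  : -96 7
sub  : -103
-4   : -103 -4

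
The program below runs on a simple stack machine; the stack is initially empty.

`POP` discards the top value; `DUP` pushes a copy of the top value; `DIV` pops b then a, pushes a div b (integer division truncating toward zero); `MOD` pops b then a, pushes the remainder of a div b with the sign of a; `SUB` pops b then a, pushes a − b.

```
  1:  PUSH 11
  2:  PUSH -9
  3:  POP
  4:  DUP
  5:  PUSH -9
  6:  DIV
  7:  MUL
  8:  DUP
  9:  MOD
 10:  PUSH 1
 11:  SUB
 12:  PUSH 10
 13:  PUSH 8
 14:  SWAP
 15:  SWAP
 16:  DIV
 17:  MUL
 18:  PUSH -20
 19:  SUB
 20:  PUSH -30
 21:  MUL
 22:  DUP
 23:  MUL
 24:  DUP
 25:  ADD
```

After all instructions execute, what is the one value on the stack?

649800

PUSH 11   11
PUSH -9   11 -9
POP       11
DUP       11 11
PUSH -9   11 11 -9
DIV       11 -1
MUL       -11
DUP       -11 -11
MOD       0
PUSH 1    0 1
SUB       -1
PUSH 10   -1 10
PUSH 8    -1 10 8
SWAP      -1 8 10
SWAP      -1 10 8
DIV       -1 1
MUL       -1
PUSH -20  -1 -20
SUB       19
PUSH -30  19 -30
MUL       -570
DUP       -570 -570
MUL       324900
DUP       324900 324900
ADD       649800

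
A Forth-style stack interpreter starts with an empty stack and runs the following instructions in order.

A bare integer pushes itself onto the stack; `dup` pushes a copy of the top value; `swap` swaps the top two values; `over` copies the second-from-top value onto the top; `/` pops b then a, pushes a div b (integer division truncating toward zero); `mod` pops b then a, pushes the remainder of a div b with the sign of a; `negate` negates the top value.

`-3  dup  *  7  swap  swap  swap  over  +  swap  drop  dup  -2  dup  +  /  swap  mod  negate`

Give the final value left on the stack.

-3     -> [-3]
dup    -> [-3, -3]
*      -> [9]
7      -> [9, 7]
swap   -> [7, 9]
swap   -> [9, 7]
swap   -> [7, 9]
over   -> [7, 9, 7]
+      -> [7, 16]
swap   -> [16, 7]
drop   -> [16]
dup    -> [16, 16]
-2     -> [16, 16, -2]
dup    -> [16, 16, -2, -2]
+      -> [16, 16, -4]
/      -> [16, -4]
swap   -> [-4, 16]
mod    -> [-4]
negate -> [4]

4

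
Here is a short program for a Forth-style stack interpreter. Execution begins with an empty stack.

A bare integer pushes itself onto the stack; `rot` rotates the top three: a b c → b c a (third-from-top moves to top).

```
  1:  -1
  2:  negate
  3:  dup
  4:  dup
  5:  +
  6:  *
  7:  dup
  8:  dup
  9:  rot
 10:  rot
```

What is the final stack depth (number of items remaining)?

-1     : -1
negate : 1
dup    : 1 1
dup    : 1 1 1
+      : 1 2
*      : 2
dup    : 2 2
dup    : 2 2 2
rot    : 2 2 2
rot    : 2 2 2

3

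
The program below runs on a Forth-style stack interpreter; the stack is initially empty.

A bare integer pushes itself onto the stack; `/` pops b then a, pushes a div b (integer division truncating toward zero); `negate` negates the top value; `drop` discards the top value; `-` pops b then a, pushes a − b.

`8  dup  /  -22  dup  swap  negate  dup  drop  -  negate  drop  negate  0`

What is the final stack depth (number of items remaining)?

8      -> 8
dup    -> 8 8
/      -> 1
-22    -> 1 -22
dup    -> 1 -22 -22
swap   -> 1 -22 -22
negate -> 1 -22 22
dup    -> 1 -22 22 22
drop   -> 1 -22 22
-      -> 1 -44
negate -> 1 44
drop   -> 1
negate -> -1
0      -> -1 0

2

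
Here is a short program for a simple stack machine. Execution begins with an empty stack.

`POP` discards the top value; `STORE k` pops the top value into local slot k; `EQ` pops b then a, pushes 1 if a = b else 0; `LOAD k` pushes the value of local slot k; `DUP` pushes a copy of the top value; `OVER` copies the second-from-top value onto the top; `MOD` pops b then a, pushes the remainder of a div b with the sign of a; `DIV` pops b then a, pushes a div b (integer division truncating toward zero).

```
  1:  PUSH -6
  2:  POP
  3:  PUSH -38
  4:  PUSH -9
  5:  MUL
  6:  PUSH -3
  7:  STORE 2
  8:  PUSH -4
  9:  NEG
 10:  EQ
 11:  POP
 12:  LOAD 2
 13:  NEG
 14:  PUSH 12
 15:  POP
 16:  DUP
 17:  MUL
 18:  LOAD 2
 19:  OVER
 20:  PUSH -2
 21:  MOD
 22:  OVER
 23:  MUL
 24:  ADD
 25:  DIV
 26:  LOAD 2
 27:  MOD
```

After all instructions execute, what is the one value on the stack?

PUSH -6   -6
POP       (empty)
PUSH -38  -38
PUSH -9   -38 -9
MUL       342
PUSH -3   342 -3
STORE 2   342
PUSH -4   342 -4
NEG       342 4
EQ        0
POP       (empty)
LOAD 2    -3
NEG       3
PUSH 12   3 12
POP       3
DUP       3 3
MUL       9
LOAD 2    9 -3
OVER      9 -3 9
PUSH -2   9 -3 9 -2
MOD       9 -3 1
OVER      9 -3 1 -3
MUL       9 -3 -3
ADD       9 -6
DIV       -1
LOAD 2    -1 -3
MOD       -1

-1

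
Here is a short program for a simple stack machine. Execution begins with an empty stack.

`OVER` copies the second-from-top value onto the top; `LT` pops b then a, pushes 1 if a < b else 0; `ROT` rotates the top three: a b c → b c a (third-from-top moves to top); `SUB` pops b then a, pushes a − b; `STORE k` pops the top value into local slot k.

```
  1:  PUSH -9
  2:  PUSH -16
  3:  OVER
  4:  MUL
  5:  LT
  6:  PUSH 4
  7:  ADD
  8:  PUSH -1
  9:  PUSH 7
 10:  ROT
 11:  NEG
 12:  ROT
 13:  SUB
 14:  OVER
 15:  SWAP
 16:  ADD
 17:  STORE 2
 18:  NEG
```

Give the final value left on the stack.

PUSH -9   [-9]
PUSH -16  [-9, -16]
OVER      [-9, -16, -9]
MUL       [-9, 144]
LT        [1]
PUSH 4    [1, 4]
ADD       [5]
PUSH -1   [5, -1]
PUSH 7    [5, -1, 7]
ROT       [-1, 7, 5]
NEG       [-1, 7, -5]
ROT       [7, -5, -1]
SUB       [7, -4]
OVER      [7, -4, 7]
SWAP      [7, 7, -4]
ADD       [7, 3]
STORE 2   [7]
NEG       [-7]

-7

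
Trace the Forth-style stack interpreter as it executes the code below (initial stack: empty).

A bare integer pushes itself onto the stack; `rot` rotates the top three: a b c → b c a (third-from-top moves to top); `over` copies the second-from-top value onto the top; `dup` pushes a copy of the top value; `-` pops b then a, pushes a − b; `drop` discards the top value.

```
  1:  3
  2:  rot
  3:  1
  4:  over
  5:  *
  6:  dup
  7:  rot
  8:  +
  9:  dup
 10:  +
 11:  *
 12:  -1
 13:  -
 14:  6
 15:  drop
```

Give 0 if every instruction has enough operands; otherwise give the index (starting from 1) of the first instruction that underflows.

2

3  3
rot  — needs 3 operands, stack has 1 → underflow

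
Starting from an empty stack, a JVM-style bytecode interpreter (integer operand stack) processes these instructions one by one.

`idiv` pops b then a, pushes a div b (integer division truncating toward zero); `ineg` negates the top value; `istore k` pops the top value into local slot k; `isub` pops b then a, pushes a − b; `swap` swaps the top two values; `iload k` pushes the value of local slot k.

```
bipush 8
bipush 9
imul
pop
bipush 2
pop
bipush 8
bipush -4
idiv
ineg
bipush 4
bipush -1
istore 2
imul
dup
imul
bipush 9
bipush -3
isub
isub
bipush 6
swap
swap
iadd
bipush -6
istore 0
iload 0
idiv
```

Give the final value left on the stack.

bipush 8   [8]
bipush 9   [8, 9]
imul       [72]
pop        []
bipush 2   [2]
pop        []
bipush 8   [8]
bipush -4  [8, -4]
idiv       [-2]
ineg       [2]
bipush 4   [2, 4]
bipush -1  [2, 4, -1]
istore 2   [2, 4]
imul       [8]
dup        [8, 8]
imul       [64]
bipush 9   [64, 9]
bipush -3  [64, 9, -3]
isub       [64, 12]
isub       [52]
bipush 6   [52, 6]
swap       [6, 52]
swap       [52, 6]
iadd       [58]
bipush -6  [58, -6]
istore 0   [58]
iload 0    [58, -6]
idiv       [-9]

-9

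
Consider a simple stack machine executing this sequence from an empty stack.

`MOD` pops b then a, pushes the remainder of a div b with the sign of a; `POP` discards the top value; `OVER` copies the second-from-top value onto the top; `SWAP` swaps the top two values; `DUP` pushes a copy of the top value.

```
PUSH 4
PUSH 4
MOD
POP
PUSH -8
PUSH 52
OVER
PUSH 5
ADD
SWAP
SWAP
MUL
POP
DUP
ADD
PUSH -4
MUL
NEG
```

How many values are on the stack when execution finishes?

1

PUSH 4   4
PUSH 4   4 4
MOD      0
POP      (empty)
PUSH -8  -8
PUSH 52  -8 52
OVER     -8 52 -8
PUSH 5   -8 52 -8 5
ADD      -8 52 -3
SWAP     -8 -3 52
SWAP     -8 52 -3
MUL      -8 -156
POP      -8
DUP      -8 -8
ADD      -16
PUSH -4  -16 -4
MUL      64
NEG      -64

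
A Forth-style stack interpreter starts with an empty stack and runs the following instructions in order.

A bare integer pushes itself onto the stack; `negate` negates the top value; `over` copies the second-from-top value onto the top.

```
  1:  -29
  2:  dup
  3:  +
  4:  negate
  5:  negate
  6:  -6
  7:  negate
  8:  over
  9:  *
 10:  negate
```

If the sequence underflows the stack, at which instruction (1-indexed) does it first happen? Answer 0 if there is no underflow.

0

-29    -> [-29]
dup    -> [-29, -29]
+      -> [-58]
negate -> [58]
negate -> [-58]
-6     -> [-58, -6]
negate -> [-58, 6]
over   -> [-58, 6, -58]
*      -> [-58, -348]
negate -> [-58, 348]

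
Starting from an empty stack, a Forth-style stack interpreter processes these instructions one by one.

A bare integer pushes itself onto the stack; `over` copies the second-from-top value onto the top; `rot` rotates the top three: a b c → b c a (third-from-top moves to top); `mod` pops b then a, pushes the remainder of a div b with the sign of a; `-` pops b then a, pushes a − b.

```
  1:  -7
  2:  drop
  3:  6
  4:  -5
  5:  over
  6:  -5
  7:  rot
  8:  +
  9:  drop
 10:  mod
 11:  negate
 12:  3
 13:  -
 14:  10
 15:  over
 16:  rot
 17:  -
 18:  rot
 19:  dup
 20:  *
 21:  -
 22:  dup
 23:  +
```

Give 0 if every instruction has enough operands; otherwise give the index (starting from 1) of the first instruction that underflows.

18

-7     : -7
drop   : (empty)
6      : 6
-5     : 6 -5
over   : 6 -5 6
-5     : 6 -5 6 -5
rot    : 6 6 -5 -5
+      : 6 6 -10
drop   : 6 6
mod    : 0
negate : 0
3      : 0 3
-      : -3
10     : -3 10
over   : -3 10 -3
rot    : 10 -3 -3
-      : 10 0
rot  — needs 3 operands, stack has 2 → underflow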